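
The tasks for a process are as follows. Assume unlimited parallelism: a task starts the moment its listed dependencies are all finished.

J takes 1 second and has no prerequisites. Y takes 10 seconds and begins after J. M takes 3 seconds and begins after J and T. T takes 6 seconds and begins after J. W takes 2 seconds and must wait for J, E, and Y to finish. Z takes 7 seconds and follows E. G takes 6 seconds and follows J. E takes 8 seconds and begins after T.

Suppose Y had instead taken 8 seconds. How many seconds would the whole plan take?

22

The binding path is J→T→E→Z = 1+6+8+7 = 22; finish at 22 seconds.
The longest path through Y is only 13 seconds, so Y has float 9.
The critical path is still J→T→E→Z; finish is now 22 seconds.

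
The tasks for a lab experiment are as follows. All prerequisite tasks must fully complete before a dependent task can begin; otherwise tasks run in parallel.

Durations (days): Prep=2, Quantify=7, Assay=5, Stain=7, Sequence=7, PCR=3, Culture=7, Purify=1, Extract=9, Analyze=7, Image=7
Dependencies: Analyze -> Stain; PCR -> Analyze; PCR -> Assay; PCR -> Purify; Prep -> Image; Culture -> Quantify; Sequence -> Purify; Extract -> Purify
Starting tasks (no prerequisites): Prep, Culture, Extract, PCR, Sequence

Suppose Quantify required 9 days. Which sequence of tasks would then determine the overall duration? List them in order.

PCR, Analyze, Stain

Baseline: PCR→Analyze→Stain = 3+7+7 = 17 → 17 days.
The longest path through Quantify is only 14 days, so Quantify has float 3.
That remains the longest chain; total 17 days.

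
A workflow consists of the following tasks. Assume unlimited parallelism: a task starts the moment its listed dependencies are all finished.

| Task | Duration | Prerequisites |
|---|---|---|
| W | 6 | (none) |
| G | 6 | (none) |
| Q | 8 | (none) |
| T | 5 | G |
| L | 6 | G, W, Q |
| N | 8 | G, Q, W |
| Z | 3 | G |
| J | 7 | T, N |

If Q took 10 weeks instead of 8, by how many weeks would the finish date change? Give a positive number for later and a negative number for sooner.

2

As given, the longest chain is Q→N→J = 8+8+7 = 23, so the finish is 23 weeks.
Q lies on that path, so at 10 weeks the path becomes 25 weeks.
The critical path is still Q→N→J; finish is now 25 weeks.
Change in finish: 25 − 23 = +2 weeks.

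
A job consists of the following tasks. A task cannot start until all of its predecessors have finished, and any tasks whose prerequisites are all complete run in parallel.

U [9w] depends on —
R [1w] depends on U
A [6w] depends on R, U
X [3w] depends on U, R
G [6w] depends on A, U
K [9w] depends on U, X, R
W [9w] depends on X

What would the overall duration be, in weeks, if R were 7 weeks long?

28

The binding path is U→R→A→G = 9+1+6+6 = 22; finish at 22 weeks.
R lies on that path, so at 7 weeks the path becomes 28 weeks.
The critical path is still U→R→A→G; finish is now 28 weeks.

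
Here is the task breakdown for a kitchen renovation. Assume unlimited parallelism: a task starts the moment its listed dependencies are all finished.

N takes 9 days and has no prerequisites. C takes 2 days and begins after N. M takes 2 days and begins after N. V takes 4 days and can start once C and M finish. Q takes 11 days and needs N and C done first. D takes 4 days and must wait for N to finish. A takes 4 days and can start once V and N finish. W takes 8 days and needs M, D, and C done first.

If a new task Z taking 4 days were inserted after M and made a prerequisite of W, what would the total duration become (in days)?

Originally the schedule takes 22 days.
With Z inserted, W now waits for max(M, D, C, Z).
New critical path: N→M→Z→W = 9+2+4+8 = 23 ⇒ 23 days.

23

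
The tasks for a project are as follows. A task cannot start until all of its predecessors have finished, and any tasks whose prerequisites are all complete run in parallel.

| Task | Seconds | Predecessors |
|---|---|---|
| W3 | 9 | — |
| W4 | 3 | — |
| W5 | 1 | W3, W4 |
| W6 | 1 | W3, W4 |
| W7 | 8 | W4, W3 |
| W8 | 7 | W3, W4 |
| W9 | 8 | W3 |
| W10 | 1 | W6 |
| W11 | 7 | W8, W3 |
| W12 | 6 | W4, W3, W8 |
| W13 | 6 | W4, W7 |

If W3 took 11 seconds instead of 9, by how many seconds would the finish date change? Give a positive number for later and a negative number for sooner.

Critical path before the change: W3→W7→W13 = 9+8+6 = 23 giving 23 seconds.
W3 is on the critical path; changing it to 11 makes that path 25 seconds.
No other chain overtakes it, so the finish is 25 seconds.
Change in finish: 25 − 23 = +2 seconds.

2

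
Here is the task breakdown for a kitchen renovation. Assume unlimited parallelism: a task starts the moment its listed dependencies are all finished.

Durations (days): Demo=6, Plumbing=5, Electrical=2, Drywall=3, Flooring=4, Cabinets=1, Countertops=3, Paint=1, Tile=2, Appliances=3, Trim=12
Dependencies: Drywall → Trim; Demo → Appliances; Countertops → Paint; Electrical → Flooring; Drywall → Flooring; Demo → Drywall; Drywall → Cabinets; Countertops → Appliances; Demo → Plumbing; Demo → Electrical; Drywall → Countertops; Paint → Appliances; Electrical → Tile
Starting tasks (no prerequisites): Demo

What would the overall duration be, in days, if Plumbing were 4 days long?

21

Baseline: Demo→Drywall→Trim = 6+3+12 = 21 → 21 days.
The longest path through Plumbing is only 11 days, so Plumbing has float 10.
No other chain overtakes it, so the finish is 21 days.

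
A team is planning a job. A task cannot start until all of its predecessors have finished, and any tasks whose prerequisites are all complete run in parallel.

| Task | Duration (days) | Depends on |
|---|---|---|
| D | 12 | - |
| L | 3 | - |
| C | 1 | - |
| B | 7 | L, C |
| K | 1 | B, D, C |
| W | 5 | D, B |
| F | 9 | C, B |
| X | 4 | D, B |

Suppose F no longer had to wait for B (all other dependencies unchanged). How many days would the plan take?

Original critical path: L→B→F = 3+7+9 = 19 ⇒ 19 days.
Without B→F, F's earliest start moves from 10 to 1.
New critical path: D→W = 12+5 = 17 ⇒ 17 days.

17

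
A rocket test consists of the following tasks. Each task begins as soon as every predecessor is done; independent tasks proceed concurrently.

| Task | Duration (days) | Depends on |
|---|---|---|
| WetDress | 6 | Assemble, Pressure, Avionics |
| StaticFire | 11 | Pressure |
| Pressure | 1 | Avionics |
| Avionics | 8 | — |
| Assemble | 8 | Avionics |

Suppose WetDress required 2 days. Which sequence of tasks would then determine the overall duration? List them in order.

Actual critical path: Avionics→Assemble→WetDress = 8+8+6 = 22 ⇒ 22 days.
Since WetDress is critical, the -4 change carries straight to that chain (now 18 days).
New critical path: Avionics→Pressure→StaticFire = 8+1+11 = 20 ⇒ 20 days.

Avionics, Pressure, StaticFire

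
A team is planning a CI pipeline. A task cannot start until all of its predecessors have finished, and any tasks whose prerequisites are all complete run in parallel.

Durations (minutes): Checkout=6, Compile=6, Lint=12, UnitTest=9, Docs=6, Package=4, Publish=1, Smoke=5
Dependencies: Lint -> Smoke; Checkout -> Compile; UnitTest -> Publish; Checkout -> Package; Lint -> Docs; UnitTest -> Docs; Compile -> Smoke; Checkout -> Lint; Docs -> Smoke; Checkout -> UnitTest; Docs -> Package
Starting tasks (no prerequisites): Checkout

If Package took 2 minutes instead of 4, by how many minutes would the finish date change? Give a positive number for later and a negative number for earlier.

Critical path before the change: Checkout→Lint→Docs→Smoke = 6+12+6+5 = 29 giving 29 minutes.
The longest path through Package is only 28 minutes, so Package has float 1.
No other chain overtakes it, so the finish is 29 minutes.
Change in finish: 29 − 29 = +0 minutes.

0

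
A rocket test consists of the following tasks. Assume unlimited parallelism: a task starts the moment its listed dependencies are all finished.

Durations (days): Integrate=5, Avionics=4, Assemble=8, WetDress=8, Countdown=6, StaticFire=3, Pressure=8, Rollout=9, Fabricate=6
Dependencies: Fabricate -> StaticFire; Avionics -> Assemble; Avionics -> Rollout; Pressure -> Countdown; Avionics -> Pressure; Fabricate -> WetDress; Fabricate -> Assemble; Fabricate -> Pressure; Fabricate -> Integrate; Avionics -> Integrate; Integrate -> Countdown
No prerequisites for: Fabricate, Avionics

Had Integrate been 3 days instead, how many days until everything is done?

Actual critical path: Fabricate→Pressure→Countdown = 6+8+6 = 20 ⇒ 20 days.
The longest path through Integrate is only 17 days, so Integrate has float 3.
No other chain overtakes it, so the finish is 20 days.

20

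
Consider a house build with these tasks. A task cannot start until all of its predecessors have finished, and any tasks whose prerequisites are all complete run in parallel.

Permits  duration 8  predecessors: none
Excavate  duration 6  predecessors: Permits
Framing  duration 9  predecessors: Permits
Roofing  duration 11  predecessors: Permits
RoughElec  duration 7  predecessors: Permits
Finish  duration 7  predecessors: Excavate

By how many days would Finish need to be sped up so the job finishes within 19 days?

Current finish: 21 days; target: 19.
Finish is on every critical path, so each day cut from Finish cuts the finish by one (this holds down to a finish of 19).
Need 21 − 19 = 2 days off Finish → Finish becomes 5 days, finish becomes 19.

2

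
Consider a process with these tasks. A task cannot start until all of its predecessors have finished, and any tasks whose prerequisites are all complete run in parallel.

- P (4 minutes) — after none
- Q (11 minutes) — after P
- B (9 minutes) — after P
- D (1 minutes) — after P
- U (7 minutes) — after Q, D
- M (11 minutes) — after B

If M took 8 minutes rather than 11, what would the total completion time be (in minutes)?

22

As given, the longest chain is P→B→M = 4+9+11 = 24, so the finish is 24 minutes.
M lies on that path, so at 8 minutes the path becomes 21 minutes.
Now P→Q→U = 4+11+7 = 22 is longest, so the finish becomes 22 minutes.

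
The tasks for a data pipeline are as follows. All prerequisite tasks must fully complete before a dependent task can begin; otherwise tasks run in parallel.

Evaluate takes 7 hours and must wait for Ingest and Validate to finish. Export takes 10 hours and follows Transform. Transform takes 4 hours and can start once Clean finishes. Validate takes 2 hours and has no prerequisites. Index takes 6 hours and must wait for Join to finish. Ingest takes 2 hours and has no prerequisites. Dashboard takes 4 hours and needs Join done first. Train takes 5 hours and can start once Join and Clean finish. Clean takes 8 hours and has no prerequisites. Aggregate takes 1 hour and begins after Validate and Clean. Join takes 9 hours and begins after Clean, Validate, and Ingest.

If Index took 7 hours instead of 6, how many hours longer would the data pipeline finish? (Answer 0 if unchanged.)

1

Critical path before the change: Clean→Join→Index = 8+9+6 = 23 giving 23 hours.
Index is on the critical path; changing it to 7 makes that path 24 hours.
That remains the longest chain; total 24 hours.
Change in finish: 24 − 23 = +1 hours.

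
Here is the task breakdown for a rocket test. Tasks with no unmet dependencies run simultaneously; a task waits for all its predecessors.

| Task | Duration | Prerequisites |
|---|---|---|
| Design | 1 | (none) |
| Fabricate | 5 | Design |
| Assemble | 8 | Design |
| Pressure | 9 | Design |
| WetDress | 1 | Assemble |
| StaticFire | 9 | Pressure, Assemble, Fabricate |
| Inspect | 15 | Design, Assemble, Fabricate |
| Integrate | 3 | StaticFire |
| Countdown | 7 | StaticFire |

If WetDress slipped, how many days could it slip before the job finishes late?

Critical path: Design→Pressure→StaticFire→Countdown = 1+9+9+7 = 26, so the finish is 26 days.
Longest path through WetDress: 10 days (earliest finish 10, latest finish 26).
So WetDress can slip 26 − 10 = 16 days.

16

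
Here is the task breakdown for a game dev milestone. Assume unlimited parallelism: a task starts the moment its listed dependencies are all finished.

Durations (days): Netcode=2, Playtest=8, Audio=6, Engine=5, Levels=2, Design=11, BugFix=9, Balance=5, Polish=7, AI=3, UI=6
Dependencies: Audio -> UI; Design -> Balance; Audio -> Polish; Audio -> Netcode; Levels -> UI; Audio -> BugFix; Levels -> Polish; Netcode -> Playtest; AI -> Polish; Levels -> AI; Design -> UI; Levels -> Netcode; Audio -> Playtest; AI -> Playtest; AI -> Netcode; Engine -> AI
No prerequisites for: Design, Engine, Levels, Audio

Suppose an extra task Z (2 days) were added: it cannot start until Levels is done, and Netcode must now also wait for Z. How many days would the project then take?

18

Originally the project takes 18 days.
With Z inserted, Netcode now waits for max(AI, Audio, Levels, Z).
New critical path: Engine→AI→Netcode→Playtest = 5+3+2+8 = 18 ⇒ 18 days.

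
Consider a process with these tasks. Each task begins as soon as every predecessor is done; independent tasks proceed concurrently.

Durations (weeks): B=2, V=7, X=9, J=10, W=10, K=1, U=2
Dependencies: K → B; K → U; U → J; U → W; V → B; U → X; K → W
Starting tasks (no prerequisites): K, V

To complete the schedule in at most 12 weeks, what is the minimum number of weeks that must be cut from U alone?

Current finish: 13 weeks; target: 12.
U is on every critical path, so each week cut from U cuts the finish by one (this holds down to a finish of 12).
Need 13 − 12 = 1 week off U → U becomes 1 week, finish becomes 12.

1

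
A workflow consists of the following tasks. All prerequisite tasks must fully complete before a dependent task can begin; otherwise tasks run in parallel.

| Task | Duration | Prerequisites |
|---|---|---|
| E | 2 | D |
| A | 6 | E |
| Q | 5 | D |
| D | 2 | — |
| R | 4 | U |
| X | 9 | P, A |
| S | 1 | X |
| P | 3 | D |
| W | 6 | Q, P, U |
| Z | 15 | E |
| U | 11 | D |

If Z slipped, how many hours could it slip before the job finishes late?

D→E→A→X→S = 2+2+6+9+1 = 20 sets the makespan at 20 hours.
Longest path through Z: 19 hours (earliest finish 19, latest finish 20).
Float = 20 − 19 = 1.

1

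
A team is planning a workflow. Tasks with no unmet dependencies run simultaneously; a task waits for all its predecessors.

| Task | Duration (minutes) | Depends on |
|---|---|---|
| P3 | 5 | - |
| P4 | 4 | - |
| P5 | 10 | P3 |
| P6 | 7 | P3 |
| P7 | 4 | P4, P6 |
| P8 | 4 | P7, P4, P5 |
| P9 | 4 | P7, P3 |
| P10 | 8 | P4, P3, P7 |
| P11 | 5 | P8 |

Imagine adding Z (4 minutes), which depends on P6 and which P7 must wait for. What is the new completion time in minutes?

29

Originally the plan takes 25 minutes.
With Z inserted, P7 now waits for max(P4, P6, Z).
New critical path: P3→P6→Z→P7→P8→P11 = 5+7+4+4+4+5 = 29 ⇒ 29 minutes.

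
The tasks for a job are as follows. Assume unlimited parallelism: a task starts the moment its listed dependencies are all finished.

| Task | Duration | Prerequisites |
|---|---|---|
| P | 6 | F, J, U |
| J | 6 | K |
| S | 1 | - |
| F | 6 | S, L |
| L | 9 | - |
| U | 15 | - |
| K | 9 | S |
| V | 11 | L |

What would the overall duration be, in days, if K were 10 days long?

23

The binding path is S→K→J→P = 1+9+6+6 = 22; finish at 22 days.
Since K is critical, the +1 change carries straight to that chain (now 23 days).
The critical path is still S→K→J→P; finish is now 23 days.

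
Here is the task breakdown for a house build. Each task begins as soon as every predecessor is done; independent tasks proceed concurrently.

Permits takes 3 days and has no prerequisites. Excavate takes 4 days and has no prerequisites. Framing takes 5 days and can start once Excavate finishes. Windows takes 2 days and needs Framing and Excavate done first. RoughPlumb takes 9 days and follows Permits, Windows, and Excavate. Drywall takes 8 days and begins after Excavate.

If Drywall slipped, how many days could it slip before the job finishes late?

8

The longest chain is Excavate→Framing→Windows→RoughPlumb = 4+5+2+9 = 20; overall finish 20 days.
Drywall finishes as early as 12 and must finish by 20.
So Drywall can slip 20 − 12 = 8 days.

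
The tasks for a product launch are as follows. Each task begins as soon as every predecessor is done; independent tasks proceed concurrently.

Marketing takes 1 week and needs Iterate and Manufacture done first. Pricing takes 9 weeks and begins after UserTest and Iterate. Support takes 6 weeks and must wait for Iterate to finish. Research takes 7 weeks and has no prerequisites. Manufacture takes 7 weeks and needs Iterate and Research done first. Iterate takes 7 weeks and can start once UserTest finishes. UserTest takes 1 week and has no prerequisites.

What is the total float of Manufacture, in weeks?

1

UserTest→Iterate→Pricing = 1+7+9 = 17 sets the makespan at 17 weeks.
Longest path through Manufacture: 16 weeks (earliest finish 15, latest finish 16).
So Manufacture can slip 16 − 15 = 1 week.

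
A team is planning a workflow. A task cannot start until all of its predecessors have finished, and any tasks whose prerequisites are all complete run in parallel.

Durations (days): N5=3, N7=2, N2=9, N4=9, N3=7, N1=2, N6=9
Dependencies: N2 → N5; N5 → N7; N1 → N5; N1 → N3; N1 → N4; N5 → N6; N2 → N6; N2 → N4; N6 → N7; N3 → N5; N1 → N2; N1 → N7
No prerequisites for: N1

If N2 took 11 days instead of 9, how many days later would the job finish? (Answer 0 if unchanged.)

2

Baseline: N1→N2→N5→N6→N7 = 2+9+3+9+2 = 25 → 25 days.
N2 is on the critical path; changing it to 11 makes that path 27 days.
That remains the longest chain; total 27 days.
Change in finish: 27 − 25 = +2 days.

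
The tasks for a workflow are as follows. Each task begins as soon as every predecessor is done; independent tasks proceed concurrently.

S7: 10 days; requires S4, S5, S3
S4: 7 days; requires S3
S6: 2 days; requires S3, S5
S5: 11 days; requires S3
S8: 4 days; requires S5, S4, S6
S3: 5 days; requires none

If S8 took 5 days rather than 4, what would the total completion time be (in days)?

Actual critical path: S3→S5→S7 = 5+11+10 = 26 ⇒ 26 days.
S8 is off the critical path — its longest chain is 22 days, giving 4 of slack.
That remains the longest chain; total 26 days.

26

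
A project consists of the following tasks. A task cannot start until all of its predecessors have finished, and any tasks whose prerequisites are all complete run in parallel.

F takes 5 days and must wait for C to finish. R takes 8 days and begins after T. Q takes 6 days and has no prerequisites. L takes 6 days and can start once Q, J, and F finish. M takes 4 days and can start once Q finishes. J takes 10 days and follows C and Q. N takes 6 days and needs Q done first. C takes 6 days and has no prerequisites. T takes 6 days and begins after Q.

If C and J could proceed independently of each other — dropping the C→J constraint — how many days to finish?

Original critical path: C→J→L = 6+10+6 = 22 ⇒ 22 days.
Dropping C→J doesn't change J's earliest start (6); another predecessor still binds.
After: Q→J→L = 6+10+6 = 22 → 22 days.

22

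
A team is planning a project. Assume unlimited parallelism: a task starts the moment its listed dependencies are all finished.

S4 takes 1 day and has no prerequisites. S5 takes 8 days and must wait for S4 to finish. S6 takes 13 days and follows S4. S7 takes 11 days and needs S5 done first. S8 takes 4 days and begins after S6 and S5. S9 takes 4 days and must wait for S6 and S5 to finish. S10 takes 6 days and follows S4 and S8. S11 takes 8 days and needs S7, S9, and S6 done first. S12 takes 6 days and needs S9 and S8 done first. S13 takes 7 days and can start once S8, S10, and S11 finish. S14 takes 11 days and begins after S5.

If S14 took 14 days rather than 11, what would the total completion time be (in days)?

Baseline: S4→S5→S7→S11→S13 = 1+8+11+8+7 = 35 → 35 days.
The longest path through S14 is only 20 days, so S14 has float 15.
No other chain overtakes it, so the finish is 35 days.

35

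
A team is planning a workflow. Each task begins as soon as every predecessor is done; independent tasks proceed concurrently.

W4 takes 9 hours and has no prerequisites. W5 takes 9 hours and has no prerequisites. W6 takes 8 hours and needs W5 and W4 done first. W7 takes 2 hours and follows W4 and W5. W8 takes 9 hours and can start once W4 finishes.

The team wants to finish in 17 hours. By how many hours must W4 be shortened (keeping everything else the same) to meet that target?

1

Current finish: 18 hours; target: 17.
W4 is on every critical path, so each hour cut from W4 cuts the finish by one (this holds down to a finish of 17).
Need 18 − 17 = 1 hour off W4 → W4 becomes 8 hours, finish becomes 17.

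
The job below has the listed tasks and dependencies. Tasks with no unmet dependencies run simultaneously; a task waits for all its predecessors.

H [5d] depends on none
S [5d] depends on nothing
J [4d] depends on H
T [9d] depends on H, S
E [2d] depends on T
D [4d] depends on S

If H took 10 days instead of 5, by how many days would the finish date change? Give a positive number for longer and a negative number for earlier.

5

Critical path before the change: H→T→E = 5+9+2 = 16 giving 16 days.
H is on the critical path; changing it to 10 makes that path 21 days.
The critical path is still H→T→E; finish is now 21 days.
Change in finish: 21 − 16 = +5 days.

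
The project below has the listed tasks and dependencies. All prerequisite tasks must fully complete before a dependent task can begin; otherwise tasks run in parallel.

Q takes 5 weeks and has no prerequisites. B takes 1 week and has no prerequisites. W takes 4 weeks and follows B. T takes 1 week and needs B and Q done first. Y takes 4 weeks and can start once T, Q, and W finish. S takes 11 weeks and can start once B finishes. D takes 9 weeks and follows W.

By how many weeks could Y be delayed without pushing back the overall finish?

The longest chain is B→W→D = 1+4+9 = 14; overall finish 14 weeks.
Longest path through Y: 10 weeks (earliest finish 10, latest finish 14).
Slack of Y = 10 − 6 = 4 weeks.

4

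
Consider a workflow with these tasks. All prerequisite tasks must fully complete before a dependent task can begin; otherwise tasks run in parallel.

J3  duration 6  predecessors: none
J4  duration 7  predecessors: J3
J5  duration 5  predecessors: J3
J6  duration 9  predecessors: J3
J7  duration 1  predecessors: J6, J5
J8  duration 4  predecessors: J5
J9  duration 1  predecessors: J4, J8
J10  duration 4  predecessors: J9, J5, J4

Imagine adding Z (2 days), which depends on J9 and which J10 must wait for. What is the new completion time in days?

Originally the job takes 20 days.
With Z inserted, J10 now waits for max(J9, J5, J4, Z).
New critical path: J3→J5→J8→J9→Z→J10 = 6+5+4+1+2+4 = 22 ⇒ 22 days.

22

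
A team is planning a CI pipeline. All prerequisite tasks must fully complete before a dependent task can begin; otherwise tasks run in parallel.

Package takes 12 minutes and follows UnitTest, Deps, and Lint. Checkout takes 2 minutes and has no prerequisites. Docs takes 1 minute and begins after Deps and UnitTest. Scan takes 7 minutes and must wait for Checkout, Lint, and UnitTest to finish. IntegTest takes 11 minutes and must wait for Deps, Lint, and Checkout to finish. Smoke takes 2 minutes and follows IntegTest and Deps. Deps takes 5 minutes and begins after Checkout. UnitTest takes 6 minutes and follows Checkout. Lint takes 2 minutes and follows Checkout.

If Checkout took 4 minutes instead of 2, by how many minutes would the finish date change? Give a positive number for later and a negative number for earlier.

2

Critical path before the change: Checkout→Deps→IntegTest→Smoke = 2+5+11+2 = 20 giving 20 minutes.
Since Checkout is critical, the +2 change carries straight to that chain (now 22 minutes).
That remains the longest chain; total 22 minutes.
Change in finish: 22 − 20 = +2 minutes.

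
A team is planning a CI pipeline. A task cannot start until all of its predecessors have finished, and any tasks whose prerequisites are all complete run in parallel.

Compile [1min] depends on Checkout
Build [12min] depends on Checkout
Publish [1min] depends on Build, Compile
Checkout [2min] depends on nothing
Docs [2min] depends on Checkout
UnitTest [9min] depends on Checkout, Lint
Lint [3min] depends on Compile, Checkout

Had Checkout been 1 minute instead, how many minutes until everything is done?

Actual critical path: Checkout→Compile→Lint→UnitTest = 2+1+3+9 = 15 ⇒ 15 minutes.
Checkout lies on that path, so at 1 minute the path becomes 14 minutes.
No other chain overtakes it, so the finish is 14 minutes.

14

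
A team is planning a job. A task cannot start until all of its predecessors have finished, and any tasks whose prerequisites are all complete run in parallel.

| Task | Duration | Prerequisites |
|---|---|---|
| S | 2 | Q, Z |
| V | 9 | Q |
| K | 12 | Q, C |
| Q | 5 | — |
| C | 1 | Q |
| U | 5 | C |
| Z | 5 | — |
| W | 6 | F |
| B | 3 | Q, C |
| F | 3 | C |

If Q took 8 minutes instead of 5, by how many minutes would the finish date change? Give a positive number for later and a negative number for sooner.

3

Actual critical path: Q→C→K = 5+1+12 = 18 ⇒ 18 minutes.
Since Q is critical, the +3 change carries straight to that chain (now 21 minutes).
No other chain overtakes it, so the finish is 21 minutes.
Change in finish: 21 − 18 = +3 minutes.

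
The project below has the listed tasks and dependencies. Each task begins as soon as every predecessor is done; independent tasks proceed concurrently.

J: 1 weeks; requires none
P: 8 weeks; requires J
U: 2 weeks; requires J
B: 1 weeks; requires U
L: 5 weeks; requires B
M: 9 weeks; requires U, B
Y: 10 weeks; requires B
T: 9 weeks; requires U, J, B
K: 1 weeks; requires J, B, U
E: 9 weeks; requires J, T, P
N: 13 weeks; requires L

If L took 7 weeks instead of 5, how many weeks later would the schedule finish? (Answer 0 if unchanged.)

Critical path before the change: J→U→B→L→N = 1+2+1+5+13 = 22 giving 22 weeks.
L is on the critical path; changing it to 7 makes that path 24 weeks.
No other chain overtakes it, so the finish is 24 weeks.
Change in finish: 24 − 22 = +2 weeks.

2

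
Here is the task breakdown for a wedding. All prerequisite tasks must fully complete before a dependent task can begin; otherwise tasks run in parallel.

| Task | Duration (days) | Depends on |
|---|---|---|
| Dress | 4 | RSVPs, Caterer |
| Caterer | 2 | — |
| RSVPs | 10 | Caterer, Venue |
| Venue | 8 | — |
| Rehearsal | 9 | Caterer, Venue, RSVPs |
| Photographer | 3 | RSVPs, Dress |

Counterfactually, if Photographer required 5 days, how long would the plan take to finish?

Baseline: Venue→RSVPs→Rehearsal = 8+10+9 = 27 → 27 days.
Photographer has 2 days of float (longest path through it is 25).
Now Venue→RSVPs→Dress→Photographer = 8+10+4+5 = 27 is longest, so the finish becomes 27 days.

27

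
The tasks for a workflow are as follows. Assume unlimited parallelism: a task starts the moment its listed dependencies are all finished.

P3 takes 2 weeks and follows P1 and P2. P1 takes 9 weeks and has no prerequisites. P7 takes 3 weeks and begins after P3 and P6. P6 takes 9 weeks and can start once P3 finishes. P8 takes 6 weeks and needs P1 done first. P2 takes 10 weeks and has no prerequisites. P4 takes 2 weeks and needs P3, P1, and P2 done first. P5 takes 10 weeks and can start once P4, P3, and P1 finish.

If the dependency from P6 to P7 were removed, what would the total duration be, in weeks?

24

Original critical path: P2→P3→P4→P5 = 10+2+2+10 = 24 ⇒ 24 weeks.
Without P6→P7, P7's earliest start moves from 21 to 12.
The longest chain is now P2→P3→P4→P5 = 10+2+2+10 = 24, so the project takes 24 weeks.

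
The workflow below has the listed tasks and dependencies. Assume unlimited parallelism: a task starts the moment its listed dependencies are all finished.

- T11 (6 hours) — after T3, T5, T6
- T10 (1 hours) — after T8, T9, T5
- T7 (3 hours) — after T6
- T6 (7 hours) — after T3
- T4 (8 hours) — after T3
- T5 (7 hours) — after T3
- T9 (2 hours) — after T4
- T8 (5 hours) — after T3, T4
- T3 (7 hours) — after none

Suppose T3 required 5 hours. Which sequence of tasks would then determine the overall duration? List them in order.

As given, the longest chain is T3→T4→T8→T10 = 7+8+5+1 = 21, so the finish is 21 hours.
T3 is on the critical path; changing it to 5 makes that path 19 hours.
No other chain overtakes it, so the finish is 19 hours.

T3, T4, T8, T10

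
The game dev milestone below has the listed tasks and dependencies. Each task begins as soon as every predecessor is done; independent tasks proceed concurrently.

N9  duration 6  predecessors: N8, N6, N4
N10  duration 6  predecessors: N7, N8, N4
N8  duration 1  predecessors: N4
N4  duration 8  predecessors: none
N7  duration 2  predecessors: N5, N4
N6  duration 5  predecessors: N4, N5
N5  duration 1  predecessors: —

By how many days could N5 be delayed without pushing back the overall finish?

7

N4→N6→N9 = 8+5+6 = 19 sets the makespan at 19 days.
The longest chain containing N5 totals 12 days.
So N5 can slip 8 − 1 = 7 days.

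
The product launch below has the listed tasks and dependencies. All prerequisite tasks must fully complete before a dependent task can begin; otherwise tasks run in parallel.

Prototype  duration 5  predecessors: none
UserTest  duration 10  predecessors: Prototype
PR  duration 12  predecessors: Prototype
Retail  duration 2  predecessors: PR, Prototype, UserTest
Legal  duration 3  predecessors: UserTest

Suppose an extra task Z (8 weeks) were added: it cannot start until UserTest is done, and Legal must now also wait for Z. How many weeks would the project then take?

Originally the project takes 19 weeks.
With Z inserted, Legal now waits for max(UserTest, Z).
New critical path: Prototype→UserTest→Z→Legal = 5+10+8+3 = 26 ⇒ 26 weeks.

26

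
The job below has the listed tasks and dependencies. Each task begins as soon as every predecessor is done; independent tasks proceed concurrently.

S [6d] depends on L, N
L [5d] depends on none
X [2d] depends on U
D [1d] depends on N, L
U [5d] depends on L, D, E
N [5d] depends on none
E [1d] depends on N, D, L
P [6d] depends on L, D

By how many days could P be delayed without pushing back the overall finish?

2

N→D→E→U→X = 5+1+1+5+2 = 14 sets the makespan at 14 days.
Longest path through P: 12 days (earliest finish 12, latest finish 14).
Float = 14 − 12 = 2.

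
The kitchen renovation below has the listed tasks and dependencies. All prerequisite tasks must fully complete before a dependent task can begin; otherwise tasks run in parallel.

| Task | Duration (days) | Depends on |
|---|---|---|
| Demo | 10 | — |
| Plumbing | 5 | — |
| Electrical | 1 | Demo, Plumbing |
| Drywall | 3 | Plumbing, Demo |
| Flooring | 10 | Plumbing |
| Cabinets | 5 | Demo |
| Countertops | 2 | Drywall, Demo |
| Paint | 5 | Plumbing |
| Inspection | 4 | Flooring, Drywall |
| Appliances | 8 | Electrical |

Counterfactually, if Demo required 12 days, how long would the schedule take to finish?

21

The binding path is Demo→Electrical→Appliances = 10+1+8 = 19; finish at 19 days.
Demo is on the critical path; changing it to 12 makes that path 21 days.
No other chain overtakes it, so the finish is 21 days.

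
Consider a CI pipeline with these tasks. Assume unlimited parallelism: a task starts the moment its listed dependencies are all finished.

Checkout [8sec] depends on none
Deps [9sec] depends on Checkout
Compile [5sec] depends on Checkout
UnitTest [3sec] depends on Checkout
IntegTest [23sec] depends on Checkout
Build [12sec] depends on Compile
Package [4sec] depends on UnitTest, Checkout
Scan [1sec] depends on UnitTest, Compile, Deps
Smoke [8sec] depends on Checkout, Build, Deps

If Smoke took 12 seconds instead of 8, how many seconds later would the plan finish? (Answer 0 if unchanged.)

4

As given, the longest chain is Checkout→Compile→Build→Smoke = 8+5+12+8 = 33, so the finish is 33 seconds.
Since Smoke is critical, the +4 change carries straight to that chain (now 37 seconds).
That remains the longest chain; total 37 seconds.
Change in finish: 37 − 33 = +4 seconds.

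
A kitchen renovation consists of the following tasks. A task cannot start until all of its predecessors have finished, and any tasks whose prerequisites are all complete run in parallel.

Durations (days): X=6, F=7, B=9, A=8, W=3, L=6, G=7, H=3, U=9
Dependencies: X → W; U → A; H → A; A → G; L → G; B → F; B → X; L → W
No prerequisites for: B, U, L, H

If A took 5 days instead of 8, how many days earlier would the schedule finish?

3

As given, the longest chain is U→A→G = 9+8+7 = 24, so the finish is 24 days.
A is on the critical path; changing it to 5 makes that path 21 days.
No other chain overtakes it, so the finish is 21 days.
Change in finish: 21 − 24 = -3 days.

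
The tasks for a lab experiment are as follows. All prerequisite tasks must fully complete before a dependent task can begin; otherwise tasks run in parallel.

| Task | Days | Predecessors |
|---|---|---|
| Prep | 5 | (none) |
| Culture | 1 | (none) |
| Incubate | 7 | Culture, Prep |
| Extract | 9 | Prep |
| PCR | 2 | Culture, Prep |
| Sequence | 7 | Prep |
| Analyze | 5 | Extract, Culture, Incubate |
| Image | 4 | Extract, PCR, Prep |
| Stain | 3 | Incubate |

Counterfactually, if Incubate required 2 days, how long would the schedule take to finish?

19

Actual critical path: Prep→Extract→Analyze = 5+9+5 = 19 ⇒ 19 days.
Incubate is off the critical path — its longest chain is 17 days, giving 2 of slack.
No other chain overtakes it, so the finish is 19 days.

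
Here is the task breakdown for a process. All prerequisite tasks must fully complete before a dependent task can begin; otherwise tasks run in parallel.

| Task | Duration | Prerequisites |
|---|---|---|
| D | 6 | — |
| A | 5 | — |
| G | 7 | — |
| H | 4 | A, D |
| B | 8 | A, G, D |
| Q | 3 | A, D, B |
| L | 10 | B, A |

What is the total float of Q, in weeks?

7

The longest chain is G→B→L = 7+8+10 = 25; overall finish 25 weeks.
The longest chain containing Q totals 18 weeks.
So Q can slip 25 − 18 = 7 weeks.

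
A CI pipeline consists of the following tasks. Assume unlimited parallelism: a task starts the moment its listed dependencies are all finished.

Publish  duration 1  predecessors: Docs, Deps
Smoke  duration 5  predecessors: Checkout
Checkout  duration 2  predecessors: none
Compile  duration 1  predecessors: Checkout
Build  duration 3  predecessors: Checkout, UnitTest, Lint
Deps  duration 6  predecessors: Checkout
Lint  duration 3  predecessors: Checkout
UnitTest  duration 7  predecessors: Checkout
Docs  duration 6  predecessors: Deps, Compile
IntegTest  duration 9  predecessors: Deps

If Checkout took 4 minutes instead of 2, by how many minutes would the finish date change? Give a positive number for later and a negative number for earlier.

2

Baseline: Checkout→Deps→IntegTest = 2+6+9 = 17 → 17 minutes.
Checkout is on the critical path; changing it to 4 makes that path 19 minutes.
That remains the longest chain; total 19 minutes.
Change in finish: 19 − 17 = +2 minutes.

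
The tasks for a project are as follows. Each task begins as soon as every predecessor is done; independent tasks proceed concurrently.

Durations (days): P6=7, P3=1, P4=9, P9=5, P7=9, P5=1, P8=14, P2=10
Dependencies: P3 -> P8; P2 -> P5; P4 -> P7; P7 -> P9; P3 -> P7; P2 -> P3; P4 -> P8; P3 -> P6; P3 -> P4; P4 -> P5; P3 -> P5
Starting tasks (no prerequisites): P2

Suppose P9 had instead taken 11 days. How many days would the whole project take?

40

The binding path is P2→P3→P4→P7→P9 = 10+1+9+9+5 = 34; finish at 34 days.
P9 lies on that path, so at 11 days the path becomes 40 days.
That remains the longest chain; total 40 days.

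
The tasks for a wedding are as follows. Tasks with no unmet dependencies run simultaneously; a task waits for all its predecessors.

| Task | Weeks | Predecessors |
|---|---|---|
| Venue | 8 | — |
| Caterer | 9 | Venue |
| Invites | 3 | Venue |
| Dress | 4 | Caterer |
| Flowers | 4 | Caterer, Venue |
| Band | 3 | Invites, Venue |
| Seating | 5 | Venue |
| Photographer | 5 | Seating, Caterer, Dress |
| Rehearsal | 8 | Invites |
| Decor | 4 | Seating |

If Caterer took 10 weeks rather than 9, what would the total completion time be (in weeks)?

27

Critical path before the change: Venue→Caterer→Dress→Photographer = 8+9+4+5 = 26 giving 26 weeks.
Since Caterer is critical, the +1 change carries straight to that chain (now 27 weeks).
The critical path is still Venue→Caterer→Dress→Photographer; finish is now 27 weeks.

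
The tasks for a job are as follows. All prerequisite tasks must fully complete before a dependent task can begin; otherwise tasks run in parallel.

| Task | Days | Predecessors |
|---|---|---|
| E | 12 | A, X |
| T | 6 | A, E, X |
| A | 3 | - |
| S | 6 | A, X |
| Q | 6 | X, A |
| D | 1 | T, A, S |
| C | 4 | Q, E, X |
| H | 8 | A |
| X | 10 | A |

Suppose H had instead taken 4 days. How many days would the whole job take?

32

Actual critical path: A→X→E→T→D = 3+10+12+6+1 = 32 ⇒ 32 days.
H is off the critical path — its longest chain is 11 days, giving 21 of slack.
That remains the longest chain; total 32 days.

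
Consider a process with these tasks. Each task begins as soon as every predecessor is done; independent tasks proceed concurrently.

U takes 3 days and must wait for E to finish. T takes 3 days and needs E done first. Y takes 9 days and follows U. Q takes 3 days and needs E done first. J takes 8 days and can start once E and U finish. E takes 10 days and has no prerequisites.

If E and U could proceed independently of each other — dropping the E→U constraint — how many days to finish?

18

With the dependency in place, E→U→Y = 10+3+9 = 22 sets the finish at 22 days.
Without E→U, U's earliest start moves from 10 to 0.
After: E→J = 10+8 = 18 → 18 days.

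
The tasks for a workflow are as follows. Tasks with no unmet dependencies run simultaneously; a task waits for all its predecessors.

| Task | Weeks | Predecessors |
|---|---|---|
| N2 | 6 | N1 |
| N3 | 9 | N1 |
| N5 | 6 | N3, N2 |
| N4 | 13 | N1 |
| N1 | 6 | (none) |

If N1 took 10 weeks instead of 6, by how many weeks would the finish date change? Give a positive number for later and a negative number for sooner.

Critical path before the change: N1→N3→N5 = 6+9+6 = 21 giving 21 weeks.
N1 is on the critical path; changing it to 10 makes that path 25 weeks.
That remains the longest chain; total 25 weeks.
Change in finish: 25 − 21 = +4 weeks.

4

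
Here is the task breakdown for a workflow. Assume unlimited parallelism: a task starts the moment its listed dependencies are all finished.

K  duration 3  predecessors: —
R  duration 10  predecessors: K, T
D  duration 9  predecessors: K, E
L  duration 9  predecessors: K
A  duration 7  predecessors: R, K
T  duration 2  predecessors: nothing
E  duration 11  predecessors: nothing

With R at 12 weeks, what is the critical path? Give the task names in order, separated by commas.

K, R, A

Actual critical path: K→R→A = 3+10+7 = 20 ⇒ 20 weeks.
Since R is critical, the +2 change carries straight to that chain (now 22 weeks).
No other chain overtakes it, so the finish is 22 weeks.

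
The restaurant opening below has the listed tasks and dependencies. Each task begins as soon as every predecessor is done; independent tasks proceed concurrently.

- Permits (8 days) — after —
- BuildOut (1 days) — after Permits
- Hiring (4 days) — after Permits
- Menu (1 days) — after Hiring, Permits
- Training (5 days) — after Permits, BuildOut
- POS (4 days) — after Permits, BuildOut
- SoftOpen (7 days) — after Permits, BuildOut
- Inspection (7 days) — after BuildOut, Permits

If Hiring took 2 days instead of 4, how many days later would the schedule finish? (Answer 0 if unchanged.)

Baseline: Permits→BuildOut→SoftOpen = 8+1+7 = 16 → 16 days.
Hiring has 3 days of float (longest path through it is 13).
That remains the longest chain; total 16 days.
Change in finish: 16 − 16 = +0 days.

0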